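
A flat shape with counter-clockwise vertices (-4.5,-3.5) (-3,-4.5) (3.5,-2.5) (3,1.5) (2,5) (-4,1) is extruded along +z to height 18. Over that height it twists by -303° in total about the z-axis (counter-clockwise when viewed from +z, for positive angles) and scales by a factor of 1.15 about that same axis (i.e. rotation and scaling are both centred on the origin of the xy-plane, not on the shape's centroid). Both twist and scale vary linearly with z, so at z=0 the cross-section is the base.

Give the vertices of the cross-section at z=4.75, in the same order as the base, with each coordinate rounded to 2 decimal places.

t = z/height = 4.75/18 = 0.263889
s = 1 + (scale-1)·z/height = 1 + (1.15-1)·4.75/18 = 1.039583
θ = twist·z/height = -303°·4.75/18 = -79.9583° = -1.395536 rad
cos θ = 0.174364, sin θ = -0.984681 (intermediates below are computed at full precision and shown rounded to 5 d.p.)
v1: (-4.5,-3.5) → rotate → (-4.23102,3.82079) → ×s → (-4.39850,3.97203) → (-4.40,3.97)
v2: (-3,-4.5) → rotate → (-4.95416,2.16940) → ×s → (-5.15026,2.25528) → (-5.15,2.26)
v3: (3.5,-2.5) → rotate → (-1.85143,-3.88230) → ×s → (-1.92471,-4.03597) → (-1.92,-4.04)
v4: (3,1.5) → rotate → (2.00011,-2.69250) → ×s → (2.07929,-2.79908) → (2.08,-2.80)
v5: (2,5) → rotate → (5.27213,-1.09754) → ×s → (5.48082,-1.14099) → (5.48,-1.14)
v6: (-4,1) → rotate → (0.28722,4.11309) → ×s → (0.29859,4.27590) → (0.30,4.28)

Cross-section at z=4.75: (-4.40,3.97) (-5.15,2.26) (-1.92,-4.04) (2.08,-2.80) (5.48,-1.14) (0.30,4.28)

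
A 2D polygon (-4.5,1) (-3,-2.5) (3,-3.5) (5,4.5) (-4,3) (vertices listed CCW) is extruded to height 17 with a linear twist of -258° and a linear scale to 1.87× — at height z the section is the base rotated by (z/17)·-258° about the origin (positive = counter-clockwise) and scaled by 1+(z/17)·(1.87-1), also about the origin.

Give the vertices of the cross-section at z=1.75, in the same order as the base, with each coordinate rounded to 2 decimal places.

Cross-section at z=1.75: (-3.90,3.17) (-4.14,-0.97) (1.22,-4.87) (7.07,1.95) (-2.44,4.87)

t = z/height = 1.75/17 = 0.102941
s = 1 + (scale-1)·z/height = 1 + (1.87-1)·1.75/17 = 1.089559
θ = twist·z/height = -258°·1.75/17 = -26.5588° = -0.463539 rad
cos θ = 0.894476, sin θ = -0.447116 (intermediates below are computed at full precision and shown rounded to 5 d.p.)
v1: (-4.5,1) → rotate → (-3.57802,2.90650) → ×s → (-3.89847,3.16680) → (-3.90,3.17)
v2: (-3,-2.5) → rotate → (-3.80122,-0.89484) → ×s → (-4.14165,-0.97498) → (-4.14,-0.97)
v3: (3,-3.5) → rotate → (1.11852,-4.47201) → ×s → (1.21869,-4.87252) → (1.22,-4.87)
v4: (5,4.5) → rotate → (6.48440,1.78956) → ×s → (7.06514,1.94983) → (7.07,1.95)
v5: (-4,3) → rotate → (-2.23655,4.47189) → ×s → (-2.43686,4.87239) → (-2.44,4.87)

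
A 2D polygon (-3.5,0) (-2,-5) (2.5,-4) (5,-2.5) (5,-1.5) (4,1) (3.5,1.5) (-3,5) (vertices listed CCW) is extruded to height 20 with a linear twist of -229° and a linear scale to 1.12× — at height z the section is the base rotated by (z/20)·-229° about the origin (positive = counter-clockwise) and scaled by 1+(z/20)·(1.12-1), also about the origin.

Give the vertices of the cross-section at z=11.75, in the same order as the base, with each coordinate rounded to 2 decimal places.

t = z/height = 11.75/20 = 0.5875
s = 1 + (scale-1)·z/height = 1 + (1.12-1)·11.75/20 = 1.070500
θ = twist·z/height = -229°·11.75/20 = -134.5375° = -2.348122 rad
cos θ = -0.701376, sin θ = -0.712792 (intermediates below are computed at full precision and shown rounded to 5 d.p.)
v1: (-3.5,0) → rotate → (2.45482,2.49477) → ×s → (2.62788,2.67065) → (2.63,2.67)
v2: (-2,-5) → rotate → (-2.16121,4.93246) → ×s → (-2.31357,5.28020) → (-2.31,5.28)
v3: (2.5,-4) → rotate → (-4.60461,1.02352) → ×s → (-4.92923,1.09568) → (-4.93,1.10)
v4: (5,-2.5) → rotate → (-5.28886,-1.81052) → ×s → (-5.66172,-1.93816) → (-5.66,-1.94)
v5: (5,-1.5) → rotate → (-4.57607,-2.51189) → ×s → (-4.89868,-2.68898) → (-4.90,-2.69)
v6: (4,1) → rotate → (-2.09271,-3.55254) → ×s → (-2.24025,-3.80300) → (-2.24,-3.80)
v7: (3.5,1.5) → rotate → (-1.38563,-3.54683) → ×s → (-1.48332,-3.79689) → (-1.48,-3.80)
v8: (-3,5) → rotate → (5.66809,-1.36851) → ×s → (6.06769,-1.46498) → (6.07,-1.46)

Cross-section at z=11.75: (2.63,2.67) (-2.31,5.28) (-4.93,1.10) (-5.66,-1.94) (-4.90,-2.69) (-2.24,-3.80) (-1.48,-3.80) (6.07,-1.46)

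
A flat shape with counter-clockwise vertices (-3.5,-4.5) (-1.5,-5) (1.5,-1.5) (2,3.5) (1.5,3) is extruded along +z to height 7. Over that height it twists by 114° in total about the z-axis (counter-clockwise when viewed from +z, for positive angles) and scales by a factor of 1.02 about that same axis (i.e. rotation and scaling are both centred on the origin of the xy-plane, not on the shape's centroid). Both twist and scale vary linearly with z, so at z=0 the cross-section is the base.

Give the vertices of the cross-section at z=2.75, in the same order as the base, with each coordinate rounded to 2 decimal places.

t = z/height = 2.75/7 = 0.392857
s = 1 + (scale-1)·z/height = 1 + (1.02-1)·2.75/7 = 1.007857
θ = twist·z/height = 114°·2.75/7 = 44.7857° = 0.781658 rad
cos θ = 0.709746, sin θ = 0.704457 (intermediates below are computed at full precision and shown rounded to 5 d.p.)
v1: (-3.5,-4.5) → rotate → (0.68595,-5.65946) → ×s → (0.69133,-5.70393) → (0.69,-5.70)
v2: (-1.5,-5) → rotate → (2.45767,-4.60542) → ×s → (2.47698,-4.64160) → (2.48,-4.64)
v3: (1.5,-1.5) → rotate → (2.12131,-0.00793) → ×s → (2.13797,-0.00800) → (2.14,-0.01)
v4: (2,3.5) → rotate → (-1.04611,3.89303) → ×s → (-1.05433,3.92362) → (-1.05,3.92)
v5: (1.5,3) → rotate → (-1.04875,3.18593) → ×s → (-1.05699,3.21096) → (-1.06,3.21)

Cross-section at z=2.75: (0.69,-5.70) (2.48,-4.64) (2.14,-0.01) (-1.05,3.92) (-1.06,3.21)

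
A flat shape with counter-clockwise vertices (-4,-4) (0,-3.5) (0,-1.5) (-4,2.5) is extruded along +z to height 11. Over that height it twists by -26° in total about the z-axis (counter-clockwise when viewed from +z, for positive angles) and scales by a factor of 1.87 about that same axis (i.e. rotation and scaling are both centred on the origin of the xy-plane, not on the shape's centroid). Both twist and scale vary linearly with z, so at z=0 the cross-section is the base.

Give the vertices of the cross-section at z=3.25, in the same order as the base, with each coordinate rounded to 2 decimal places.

t = z/height = 3.25/11 = 0.295455
s = 1 + (scale-1)·z/height = 1 + (1.87-1)·3.25/11 = 1.257045
θ = twist·z/height = -26°·3.25/11 = -7.6818° = -0.134073 rad
cos θ = 0.991026, sin θ = -0.133672 (intermediates below are computed at full precision and shown rounded to 5 d.p.)
v1: (-4,-4) → rotate → (-4.49879,-3.42942) → ×s → (-5.65518,-4.31093) → (-5.66,-4.31)
v2: (0,-3.5) → rotate → (-0.46785,-3.46859) → ×s → (-0.58811,-4.36018) → (-0.59,-4.36)
v3: (0,-1.5) → rotate → (-0.20051,-1.48654) → ×s → (-0.25205,-1.86865) → (-0.25,-1.87)
v4: (-4,2.5) → rotate → (-3.62992,3.01225) → ×s → (-4.56298,3.78654) → (-4.56,3.79)

Cross-section at z=3.25: (-5.66,-4.31) (-0.59,-4.36) (-0.25,-1.87) (-4.56,3.79)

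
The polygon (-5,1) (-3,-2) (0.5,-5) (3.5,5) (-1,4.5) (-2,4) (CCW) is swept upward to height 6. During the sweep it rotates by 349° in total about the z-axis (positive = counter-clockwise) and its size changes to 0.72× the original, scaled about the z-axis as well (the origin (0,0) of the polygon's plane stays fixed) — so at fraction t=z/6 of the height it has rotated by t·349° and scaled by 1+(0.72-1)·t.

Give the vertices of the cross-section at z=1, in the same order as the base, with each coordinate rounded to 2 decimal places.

Cross-section at z=1: (-3.32,-3.55) (0.11,-3.44) (4.30,-2.11) (-2.29,5.35) (-4.15,1.45) (-4.25,0.39)

t = z/height = 1/6 = 0.166667
s = 1 + (scale-1)·z/height = 1 + (0.72-1)·1/6 = 0.953333
θ = twist·z/height = 349°·1/6 = 58.1667° = 1.015200 rad
cos θ = 0.527450, sin θ = 0.849586 (intermediates below are computed at full precision and shown rounded to 5 d.p.)
v1: (-5,1) → rotate → (-3.48684,-3.72048) → ×s → (-3.32412,-3.54686) → (-3.32,-3.55)
v2: (-3,-2) → rotate → (0.11682,-3.60366) → ×s → (0.11137,-3.43549) → (0.11,-3.44)
v3: (0.5,-5) → rotate → (4.51165,-2.21246) → ×s → (4.30111,-2.10921) → (4.30,-2.11)
v4: (3.5,5) → rotate → (-2.40185,5.61080) → ×s → (-2.28977,5.34896) → (-2.29,5.35)
v5: (-1,4.5) → rotate → (-4.35059,1.52394) → ×s → (-4.14756,1.45282) → (-4.15,1.45)
v6: (-2,4) → rotate → (-4.45324,0.41063) → ×s → (-4.24543,0.39147) → (-4.25,0.39)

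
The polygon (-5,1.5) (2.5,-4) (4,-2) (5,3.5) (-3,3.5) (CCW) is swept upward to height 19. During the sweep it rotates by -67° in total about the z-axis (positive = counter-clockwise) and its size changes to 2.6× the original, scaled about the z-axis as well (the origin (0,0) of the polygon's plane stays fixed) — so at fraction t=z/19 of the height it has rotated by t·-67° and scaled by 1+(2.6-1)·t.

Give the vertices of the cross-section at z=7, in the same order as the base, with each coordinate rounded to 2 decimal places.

Cross-section at z=7: (-6.23,5.49) (0.96,-7.44) (4.45,-5.54) (9.54,1.74) (-2.01,7.05)

t = z/height = 7/19 = 0.368421
s = 1 + (scale-1)·z/height = 1 + (2.6-1)·7/19 = 1.589474
θ = twist·z/height = -67°·7/19 = -24.6842° = -0.430821 rad
cos θ = 0.908623, sin θ = -0.417617 (intermediates below are computed at full precision and shown rounded to 5 d.p.)
v1: (-5,1.5) → rotate → (-3.91669,3.45102) → ×s → (-6.22548,5.48530) → (-6.23,5.49)
v2: (2.5,-4) → rotate → (0.60109,-4.67853) → ×s → (0.95542,-7.43641) → (0.96,-7.44)
v3: (4,-2) → rotate → (2.79926,-3.48771) → ×s → (4.44935,-5.54363) → (4.45,-5.54)
v4: (5,3.5) → rotate → (6.00477,1.09210) → ×s → (9.54443,1.73586) → (9.54,1.74)
v5: (-3,3.5) → rotate → (-1.26421,4.43303) → ×s → (-2.00943,7.04619) → (-2.01,7.05)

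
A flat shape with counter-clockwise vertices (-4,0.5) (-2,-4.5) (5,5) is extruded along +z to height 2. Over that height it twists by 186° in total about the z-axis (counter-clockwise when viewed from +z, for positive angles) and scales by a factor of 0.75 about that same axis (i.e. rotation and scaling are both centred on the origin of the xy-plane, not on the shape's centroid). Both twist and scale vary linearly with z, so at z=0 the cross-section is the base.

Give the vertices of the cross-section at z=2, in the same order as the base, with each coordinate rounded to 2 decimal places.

Cross-section at z=2: (3.02,-0.06) (1.14,3.51) (-3.34,-4.12)

t = z/height = 2/2 = 1
s = 1 + (scale-1)·z/height = 1 + (0.75-1)·2/2 = 0.750000
θ = twist·z/height = 186°·2/2 = 186.0000° = 3.246312 rad
cos θ = -0.994522, sin θ = -0.104528 (intermediates below are computed at full precision and shown rounded to 5 d.p.)
v1: (-4,0.5) → rotate → (4.03035,-0.07915) → ×s → (3.02276,-0.05936) → (3.02,-0.06)
v2: (-2,-4.5) → rotate → (1.51867,4.68441) → ×s → (1.13900,3.51330) → (1.14,3.51)
v3: (5,5) → rotate → (-4.44997,-5.49525) → ×s → (-3.33748,-4.12144) → (-3.34,-4.12)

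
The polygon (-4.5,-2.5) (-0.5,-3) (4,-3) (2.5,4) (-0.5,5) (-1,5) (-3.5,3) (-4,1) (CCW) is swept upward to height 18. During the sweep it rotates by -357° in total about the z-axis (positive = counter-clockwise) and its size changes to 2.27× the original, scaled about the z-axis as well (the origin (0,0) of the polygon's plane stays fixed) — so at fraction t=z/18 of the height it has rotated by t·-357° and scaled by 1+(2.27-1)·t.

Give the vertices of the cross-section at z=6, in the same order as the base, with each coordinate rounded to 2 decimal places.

t = z/height = 6/18 = 0.333333
s = 1 + (scale-1)·z/height = 1 + (2.27-1)·6/18 = 1.423333
θ = twist·z/height = -357°·6/18 = -119.0000° = -2.076942 rad
cos θ = -0.484810, sin θ = -0.874620 (intermediates below are computed at full precision and shown rounded to 5 d.p.)
v1: (-4.5,-2.5) → rotate → (-0.00491,5.14781) → ×s → (-0.00698,7.32705) → (-0.01,7.33)
v2: (-0.5,-3) → rotate → (-2.38145,1.89174) → ×s → (-3.38960,2.69257) → (-3.39,2.69)
v3: (4,-3) → rotate → (-4.56310,-2.04405) → ×s → (-6.49481,-2.90936) → (-6.49,-2.91)
v4: (2.5,4) → rotate → (2.28645,-4.12579) → ×s → (3.25439,-5.87237) → (3.25,-5.87)
v5: (-0.5,5) → rotate → (4.61550,-1.98674) → ×s → (6.56940,-2.82779) → (6.57,-2.83)
v6: (-1,5) → rotate → (4.85791,-1.54943) → ×s → (6.91442,-2.20535) → (6.91,-2.21)
v7: (-3.5,3) → rotate → (4.32069,1.60674) → ×s → (6.14979,2.28693) → (6.15,2.29)
v8: (-4,1) → rotate → (2.81386,3.01367) → ×s → (4.00506,4.28946) → (4.01,4.29)

Cross-section at z=6: (-0.01,7.33) (-3.39,2.69) (-6.49,-2.91) (3.25,-5.87) (6.57,-2.83) (6.91,-2.21) (6.15,2.29) (4.01,4.29)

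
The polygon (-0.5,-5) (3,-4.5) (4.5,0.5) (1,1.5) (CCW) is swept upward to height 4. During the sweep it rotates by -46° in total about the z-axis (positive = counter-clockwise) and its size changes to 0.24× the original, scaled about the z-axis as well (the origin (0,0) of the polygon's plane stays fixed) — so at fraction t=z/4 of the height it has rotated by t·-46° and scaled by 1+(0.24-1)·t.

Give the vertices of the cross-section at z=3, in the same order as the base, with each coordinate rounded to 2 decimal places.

Cross-section at z=3: (-1.39,-1.65) (-0.03,-2.33) (1.72,-0.92) (0.72,0.29)

t = z/height = 3/4 = 0.75
s = 1 + (scale-1)·z/height = 1 + (0.24-1)·3/4 = 0.430000
θ = twist·z/height = -46°·3/4 = -34.5000° = -0.602139 rad
cos θ = 0.824126, sin θ = -0.566406 (intermediates below are computed at full precision and shown rounded to 5 d.p.)
v1: (-0.5,-5) → rotate → (-3.24409,-3.83743) → ×s → (-1.39496,-1.65009) → (-1.39,-1.65)
v2: (3,-4.5) → rotate → (-0.07645,-5.40779) → ×s → (-0.03287,-2.32535) → (-0.03,-2.33)
v3: (4.5,0.5) → rotate → (3.99177,-2.13676) → ×s → (1.71646,-0.91881) → (1.72,-0.92)
v4: (1,1.5) → rotate → (1.67374,0.66978) → ×s → (0.71971,0.28801) → (0.72,0.29)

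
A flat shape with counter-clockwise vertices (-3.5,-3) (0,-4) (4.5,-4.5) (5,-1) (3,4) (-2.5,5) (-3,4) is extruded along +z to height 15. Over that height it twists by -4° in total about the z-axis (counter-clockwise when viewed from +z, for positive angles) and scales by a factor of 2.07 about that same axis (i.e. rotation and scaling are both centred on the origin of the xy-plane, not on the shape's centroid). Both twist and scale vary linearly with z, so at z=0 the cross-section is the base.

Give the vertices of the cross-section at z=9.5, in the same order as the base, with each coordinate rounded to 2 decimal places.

t = z/height = 9.5/15 = 0.633333
s = 1 + (scale-1)·z/height = 1 + (2.07-1)·9.5/15 = 1.677667
θ = twist·z/height = -4°·9.5/15 = -2.5333° = -0.044215 rad
cos θ = 0.999023, sin θ = -0.044201 (intermediates below are computed at full precision and shown rounded to 5 d.p.)
v1: (-3.5,-3) → rotate → (-3.62918,-2.84237) → ×s → (-6.08856,-4.76854) → (-6.09,-4.77)
v2: (0,-4) → rotate → (-0.17680,-3.99609) → ×s → (-0.29662,-6.70411) → (-0.30,-6.70)
v3: (4.5,-4.5) → rotate → (4.29670,-4.69450) → ×s → (7.20843,-7.87581) → (7.21,-7.88)
v4: (5,-1) → rotate → (4.95091,-1.22003) → ×s → (8.30598,-2.04680) → (8.31,-2.05)
v5: (3,4) → rotate → (3.17387,3.86349) → ×s → (5.32470,6.48165) → (5.32,6.48)
v6: (-2.5,5) → rotate → (-2.27655,5.10561) → ×s → (-3.81930,8.56552) → (-3.82,8.57)
v7: (-3,4) → rotate → (-2.82027,4.12869) → ×s → (-4.73147,6.92657) → (-4.73,6.93)

Cross-section at z=9.5: (-6.09,-4.77) (-0.30,-6.70) (7.21,-7.88) (8.31,-2.05) (5.32,6.48) (-3.82,8.57) (-4.73,6.93)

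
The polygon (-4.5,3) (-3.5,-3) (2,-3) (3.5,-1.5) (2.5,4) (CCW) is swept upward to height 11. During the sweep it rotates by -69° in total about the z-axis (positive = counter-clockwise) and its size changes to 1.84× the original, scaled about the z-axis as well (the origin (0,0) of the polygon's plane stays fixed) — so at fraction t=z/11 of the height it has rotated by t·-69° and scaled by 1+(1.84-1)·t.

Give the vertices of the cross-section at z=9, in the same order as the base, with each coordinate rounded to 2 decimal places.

Cross-section at z=9: (0.02,9.13) (-7.48,2.12) (-2.35,-5.61) (1.15,-6.32) (7.96,0.21)

t = z/height = 9/11 = 0.818182
s = 1 + (scale-1)·z/height = 1 + (1.84-1)·9/11 = 1.687273
θ = twist·z/height = -69°·9/11 = -56.4545° = -0.985318 rad
cos θ = 0.552598, sin θ = -0.833448 (intermediates below are computed at full precision and shown rounded to 5 d.p.)
v1: (-4.5,3) → rotate → (0.01365,5.40831) → ×s → (0.02303,9.12529) → (0.02,9.13)
v2: (-3.5,-3) → rotate → (-4.43444,1.25927) → ×s → (-7.48211,2.12474) → (-7.48,2.12)
v3: (2,-3) → rotate → (-1.39515,-3.32469) → ×s → (-2.35399,-5.60966) → (-2.35,-5.61)
v4: (3.5,-1.5) → rotate → (0.68392,-3.74596) → ×s → (1.15396,-6.32046) → (1.15,-6.32)
v5: (2.5,4) → rotate → (4.71529,0.12677) → ×s → (7.95597,0.21390) → (7.96,0.21)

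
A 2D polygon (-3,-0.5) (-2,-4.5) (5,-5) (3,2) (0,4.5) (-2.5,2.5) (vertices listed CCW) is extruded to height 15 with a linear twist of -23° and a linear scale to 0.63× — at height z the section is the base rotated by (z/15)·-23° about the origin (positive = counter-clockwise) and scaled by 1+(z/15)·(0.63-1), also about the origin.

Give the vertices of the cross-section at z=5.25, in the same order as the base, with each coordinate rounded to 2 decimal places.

t = z/height = 5.25/15 = 0.35
s = 1 + (scale-1)·z/height = 1 + (0.63-1)·5.25/15 = 0.870500
θ = twist·z/height = -23°·5.25/15 = -8.0500° = -0.140499 rad
cos θ = 0.990146, sin θ = -0.140037 (intermediates below are computed at full precision and shown rounded to 5 d.p.)
v1: (-3,-0.5) → rotate → (-3.04046,-0.07496) → ×s → (-2.64672,-0.06525) → (-2.65,-0.07)
v2: (-2,-4.5) → rotate → (-2.61046,-4.17558) → ×s → (-2.27241,-3.63485) → (-2.27,-3.63)
v3: (5,-5) → rotate → (4.25055,-5.65092) → ×s → (3.70010,-4.91912) → (3.70,-4.92)
v4: (3,2) → rotate → (3.25051,1.56018) → ×s → (2.82957,1.35814) → (2.83,1.36)
v5: (0,4.5) → rotate → (0.63017,4.45566) → ×s → (0.54856,3.87865) → (0.55,3.88)
v6: (-2.5,2.5) → rotate → (-2.12527,2.82546) → ×s → (-1.85005,2.45956) → (-1.85,2.46)

Cross-section at z=5.25: (-2.65,-0.07) (-2.27,-3.63) (3.70,-4.92) (2.83,1.36) (0.55,3.88) (-1.85,2.46)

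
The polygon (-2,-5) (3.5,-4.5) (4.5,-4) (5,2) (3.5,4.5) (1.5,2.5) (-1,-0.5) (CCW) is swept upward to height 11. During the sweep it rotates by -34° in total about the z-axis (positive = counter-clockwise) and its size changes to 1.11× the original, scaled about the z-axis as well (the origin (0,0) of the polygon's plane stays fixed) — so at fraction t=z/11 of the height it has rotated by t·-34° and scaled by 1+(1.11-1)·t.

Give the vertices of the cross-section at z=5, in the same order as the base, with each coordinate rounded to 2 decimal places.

Cross-section at z=5: (-3.42,-4.50) (2.28,-5.53) (3.43,-5.31) (5.62,0.63) (4.80,3.57) (2.22,2.11) (-1.15,-0.23)

t = z/height = 5/11 = 0.454545
s = 1 + (scale-1)·z/height = 1 + (1.11-1)·5/11 = 1.050000
θ = twist·z/height = -34°·5/11 = -15.4545° = -0.269733 rad
cos θ = 0.963842, sin θ = -0.266474 (intermediates below are computed at full precision and shown rounded to 5 d.p.)
v1: (-2,-5) → rotate → (-3.26005,-4.28626) → ×s → (-3.42306,-4.50058) → (-3.42,-4.50)
v2: (3.5,-4.5) → rotate → (2.17432,-5.26995) → ×s → (2.28303,-5.53345) → (2.28,-5.53)
v3: (4.5,-4) → rotate → (3.27139,-5.05450) → ×s → (3.43496,-5.30723) → (3.43,-5.31)
v4: (5,2) → rotate → (5.35216,0.59532) → ×s → (5.61977,0.62508) → (5.62,0.63)
v5: (3.5,4.5) → rotate → (4.57258,3.40463) → ×s → (4.80121,3.57486) → (4.80,3.57)
v6: (1.5,2.5) → rotate → (2.11195,2.00989) → ×s → (2.21755,2.11039) → (2.22,2.11)
v7: (-1,-0.5) → rotate → (-1.09708,-0.21545) → ×s → (-1.15193,-0.22622) → (-1.15,-0.23)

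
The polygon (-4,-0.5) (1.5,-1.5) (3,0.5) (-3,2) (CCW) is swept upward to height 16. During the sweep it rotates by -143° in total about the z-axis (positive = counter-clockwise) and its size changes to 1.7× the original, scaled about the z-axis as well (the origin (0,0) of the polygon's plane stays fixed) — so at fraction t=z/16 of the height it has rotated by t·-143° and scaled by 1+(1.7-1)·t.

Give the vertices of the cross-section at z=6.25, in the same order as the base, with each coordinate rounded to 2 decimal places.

Cross-section at z=6.25: (-3.39,3.86) (-0.51,-2.65) (2.67,-2.80) (-0.04,4.59)

t = z/height = 6.25/16 = 0.390625
s = 1 + (scale-1)·z/height = 1 + (1.7-1)·6.25/16 = 1.273438
θ = twist·z/height = -143°·6.25/16 = -55.8594° = -0.974930 rad
cos θ = 0.561226, sin θ = -0.827663 (intermediates below are computed at full precision and shown rounded to 5 d.p.)
v1: (-4,-0.5) → rotate → (-2.65874,3.03004) → ×s → (-3.38573,3.85856) → (-3.39,3.86)
v2: (1.5,-1.5) → rotate → (-0.39965,-2.08333) → ×s → (-0.50894,-2.65299) → (-0.51,-2.65)
v3: (3,0.5) → rotate → (2.09751,-2.20237) → ×s → (2.67105,-2.80459) → (2.67,-2.80)
v4: (-3,2) → rotate → (-0.02835,3.60544) → ×s → (-0.03611,4.59130) → (-0.04,4.59)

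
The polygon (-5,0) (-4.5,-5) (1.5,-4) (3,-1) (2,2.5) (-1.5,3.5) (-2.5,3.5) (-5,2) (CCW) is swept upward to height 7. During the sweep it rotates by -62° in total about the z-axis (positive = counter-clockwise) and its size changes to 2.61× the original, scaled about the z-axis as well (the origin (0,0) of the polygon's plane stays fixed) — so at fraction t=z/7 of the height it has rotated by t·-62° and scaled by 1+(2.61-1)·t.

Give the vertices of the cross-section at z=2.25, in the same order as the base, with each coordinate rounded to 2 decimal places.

Cross-section at z=2.25: (-7.13,2.59) (-9.01,-4.81) (0.07,-6.48) (3.76,-2.98) (4.15,2.53) (-0.33,5.77) (-1.76,6.29) (-6.10,5.44)

t = z/height = 2.25/7 = 0.321429
s = 1 + (scale-1)·z/height = 1 + (2.61-1)·2.25/7 = 1.517500
θ = twist·z/height = -62°·2.25/7 = -19.9286° = -0.347819 rad
cos θ = 0.940118, sin θ = -0.340848 (intermediates below are computed at full precision and shown rounded to 5 d.p.)
v1: (-5,0) → rotate → (-4.70059,1.70424) → ×s → (-7.13315,2.58619) → (-7.13,2.59)
v2: (-4.5,-5) → rotate → (-5.93477,-3.16677) → ×s → (-9.00602,-4.80558) → (-9.01,-4.81)
v3: (1.5,-4) → rotate → (0.04678,-4.27175) → ×s → (0.07099,-6.48237) → (0.07,-6.48)
v4: (3,-1) → rotate → (2.47951,-1.96266) → ×s → (3.76265,-2.97834) → (3.76,-2.98)
v5: (2,2.5) → rotate → (2.73236,1.66860) → ×s → (4.14635,2.53210) → (4.15,2.53)
v6: (-1.5,3.5) → rotate → (-0.21721,3.80169) → ×s → (-0.32961,5.76906) → (-0.33,5.77)
v7: (-2.5,3.5) → rotate → (-1.15733,4.14253) → ×s → (-1.75624,6.28630) → (-1.76,6.29)
v8: (-5,2) → rotate → (-4.01889,3.58448) → ×s → (-6.09867,5.43945) → (-6.10,5.44)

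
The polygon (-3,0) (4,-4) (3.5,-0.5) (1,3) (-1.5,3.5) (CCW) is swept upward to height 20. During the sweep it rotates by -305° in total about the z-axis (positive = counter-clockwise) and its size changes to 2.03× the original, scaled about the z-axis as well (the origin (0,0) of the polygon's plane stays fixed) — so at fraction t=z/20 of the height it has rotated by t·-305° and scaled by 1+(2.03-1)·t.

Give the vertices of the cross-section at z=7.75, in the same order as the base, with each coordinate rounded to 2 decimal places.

Cross-section at z=7.75: (1.98,3.70) (-7.58,-2.29) (-2.93,-3.99) (3.04,-3.22) (5.31,-0.46)

t = z/height = 7.75/20 = 0.3875
s = 1 + (scale-1)·z/height = 1 + (2.03-1)·7.75/20 = 1.399125
θ = twist·z/height = -305°·7.75/20 = -118.1875° = -2.062761 rad
cos θ = -0.472358, sin θ = -0.881407 (intermediates below are computed at full precision and shown rounded to 5 d.p.)
v1: (-3,0) → rotate → (1.41708,2.64422) → ×s → (1.98267,3.69959) → (1.98,3.70)
v2: (4,-4) → rotate → (-5.41506,-1.63619) → ×s → (-7.57635,-2.28924) → (-7.58,-2.29)
v3: (3.5,-0.5) → rotate → (-2.09396,-2.84874) → ×s → (-2.92971,-3.98575) → (-2.93,-3.99)
v4: (1,3) → rotate → (2.17186,-2.29848) → ×s → (3.03871,-3.21586) → (3.04,-3.22)
v5: (-1.5,3.5) → rotate → (3.79346,-0.33114) → ×s → (5.30753,-0.46331) → (5.31,-0.46)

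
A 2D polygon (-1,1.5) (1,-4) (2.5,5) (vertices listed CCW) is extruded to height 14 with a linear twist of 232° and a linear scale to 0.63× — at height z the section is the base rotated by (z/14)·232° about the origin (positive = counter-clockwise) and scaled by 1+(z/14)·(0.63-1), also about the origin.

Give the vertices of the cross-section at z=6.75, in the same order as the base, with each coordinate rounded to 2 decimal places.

t = z/height = 6.75/14 = 0.482143
s = 1 + (scale-1)·z/height = 1 + (0.63-1)·6.75/14 = 0.821607
θ = twist·z/height = 232°·6.75/14 = 111.8571° = 1.952275 rad
cos θ = -0.372294, sin θ = 0.928115 (intermediates below are computed at full precision and shown rounded to 5 d.p.)
v1: (-1,1.5) → rotate → (-1.01988,-1.48656) → ×s → (-0.83794,-1.22136) → (-0.84,-1.22)
v2: (1,-4) → rotate → (3.34017,2.41729) → ×s → (2.74430,1.98606) → (2.74,1.99)
v3: (2.5,5) → rotate → (-5.57131,0.45882) → ×s → (-4.57743,0.37697) → (-4.58,0.38)

Cross-section at z=6.75: (-0.84,-1.22) (2.74,1.99) (-4.58,0.38)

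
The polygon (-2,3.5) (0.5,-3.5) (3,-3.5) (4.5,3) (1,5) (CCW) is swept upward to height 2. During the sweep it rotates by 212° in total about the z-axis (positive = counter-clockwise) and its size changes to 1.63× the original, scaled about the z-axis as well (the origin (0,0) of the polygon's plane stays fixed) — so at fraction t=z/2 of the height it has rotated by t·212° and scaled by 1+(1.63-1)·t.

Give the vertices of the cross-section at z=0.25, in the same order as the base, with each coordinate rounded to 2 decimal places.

Cross-section at z=0.25: (-3.62,2.42) (2.17,-3.14) (4.58,-1.93) (2.90,5.06) (-1.44,5.31)

t = z/height = 0.25/2 = 0.125
s = 1 + (scale-1)·z/height = 1 + (1.63-1)·0.25/2 = 1.078750
θ = twist·z/height = 212°·0.25/2 = 26.5000° = 0.462512 rad
cos θ = 0.894934, sin θ = 0.446198 (intermediates below are computed at full precision and shown rounded to 5 d.p.)
v1: (-2,3.5) → rotate → (-3.35156,2.23987) → ×s → (-3.61550,2.41626) → (-3.62,2.42)
v2: (0.5,-3.5) → rotate → (2.00916,-2.90917) → ×s → (2.16738,-3.13827) → (2.17,-3.14)
v3: (3,-3.5) → rotate → (4.24650,-1.79368) → ×s → (4.58091,-1.93493) → (4.58,-1.93)
v4: (4.5,3) → rotate → (2.68861,4.69269) → ×s → (2.90034,5.06224) → (2.90,5.06)
v5: (1,5) → rotate → (-1.33605,4.92087) → ×s → (-1.44127,5.30839) → (-1.44,5.31)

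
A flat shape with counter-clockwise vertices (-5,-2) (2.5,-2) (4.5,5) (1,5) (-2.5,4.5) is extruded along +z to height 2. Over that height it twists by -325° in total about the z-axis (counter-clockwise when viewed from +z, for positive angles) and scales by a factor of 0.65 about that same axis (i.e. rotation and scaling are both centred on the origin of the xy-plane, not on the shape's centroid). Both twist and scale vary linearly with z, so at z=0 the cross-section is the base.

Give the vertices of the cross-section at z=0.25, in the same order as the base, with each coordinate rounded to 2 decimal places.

t = z/height = 0.25/2 = 0.125
s = 1 + (scale-1)·z/height = 1 + (0.65-1)·0.25/2 = 0.956250
θ = twist·z/height = -325°·0.25/2 = -40.6250° = -0.709040 rad
cos θ = 0.758987, sin θ = -0.651105 (intermediates below are computed at full precision and shown rounded to 5 d.p.)
v1: (-5,-2) → rotate → (-5.09715,1.73755) → ×s → (-4.87415,1.66153) → (-4.87,1.66)
v2: (2.5,-2) → rotate → (0.59526,-3.14574) → ×s → (0.56921,-3.00811) → (0.57,-3.01)
v3: (4.5,5) → rotate → (6.67097,0.86496) → ×s → (6.37912,0.82712) → (6.38,0.83)
v4: (1,5) → rotate → (4.01451,3.14383) → ×s → (3.83888,3.00629) → (3.84,3.01)
v5: (-2.5,4.5) → rotate → (1.03251,5.04321) → ×s → (0.98733,4.82257) → (0.99,4.82)

Cross-section at z=0.25: (-4.87,1.66) (0.57,-3.01) (6.38,0.83) (3.84,3.01) (0.99,4.82)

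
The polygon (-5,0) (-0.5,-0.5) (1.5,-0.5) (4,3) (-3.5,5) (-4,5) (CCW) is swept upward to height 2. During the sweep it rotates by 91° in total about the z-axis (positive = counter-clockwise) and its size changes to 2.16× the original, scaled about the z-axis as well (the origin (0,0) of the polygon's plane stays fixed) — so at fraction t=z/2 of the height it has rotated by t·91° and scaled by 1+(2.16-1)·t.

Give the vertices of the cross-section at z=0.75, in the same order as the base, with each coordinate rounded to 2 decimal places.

Cross-section at z=0.75: (-5.94,-4.03) (-0.19,-1.00) (2.18,0.61) (2.34,6.78) (-8.18,3.12) (-8.78,2.72)

t = z/height = 0.75/2 = 0.375
s = 1 + (scale-1)·z/height = 1 + (2.16-1)·0.75/2 = 1.435000
θ = twist·z/height = 91°·0.75/2 = 34.1250° = 0.595594 rad
cos θ = 0.827816, sin θ = 0.561000 (intermediates below are computed at full precision and shown rounded to 5 d.p.)
v1: (-5,0) → rotate → (-4.13908,-2.80500) → ×s → (-5.93958,-4.02518) → (-5.94,-4.03)
v2: (-0.5,-0.5) → rotate → (-0.13341,-0.69441) → ×s → (-0.19144,-0.99648) → (-0.19,-1.00)
v3: (1.5,-0.5) → rotate → (1.52222,0.42759) → ×s → (2.18439,0.61360) → (2.18,0.61)
v4: (4,3) → rotate → (1.62826,4.72745) → ×s → (2.33656,6.78389) → (2.34,6.78)
v5: (-3.5,5) → rotate → (-5.70236,2.17558) → ×s → (-8.18288,3.12195) → (-8.18,3.12)
v6: (-4,5) → rotate → (-6.11626,1.89508) → ×s → (-8.77684,2.71944) → (-8.78,2.72)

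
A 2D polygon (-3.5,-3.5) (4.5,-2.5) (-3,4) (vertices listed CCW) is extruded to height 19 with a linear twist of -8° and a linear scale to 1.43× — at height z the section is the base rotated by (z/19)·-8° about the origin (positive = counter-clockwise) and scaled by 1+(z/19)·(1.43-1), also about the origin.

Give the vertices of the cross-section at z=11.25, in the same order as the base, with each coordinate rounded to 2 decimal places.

Cross-section at z=11.25: (-4.74,-4.01) (5.37,-3.59) (-3.34,5.31)

t = z/height = 11.25/19 = 0.592105
s = 1 + (scale-1)·z/height = 1 + (1.43-1)·11.25/19 = 1.254605
θ = twist·z/height = -8°·11.25/19 = -4.7368° = -0.082673 rad
cos θ = 0.996584, sin θ = -0.082579 (intermediates below are computed at full precision and shown rounded to 5 d.p.)
v1: (-3.5,-3.5) → rotate → (-3.77707,-3.19902) → ×s → (-4.73874,-4.01350) → (-4.74,-4.01)
v2: (4.5,-2.5) → rotate → (4.27818,-2.86307) → ×s → (5.36743,-3.59202) → (5.37,-3.59)
v3: (-3,4) → rotate → (-2.65944,4.23408) → ×s → (-3.33654,5.31209) → (-3.34,5.31)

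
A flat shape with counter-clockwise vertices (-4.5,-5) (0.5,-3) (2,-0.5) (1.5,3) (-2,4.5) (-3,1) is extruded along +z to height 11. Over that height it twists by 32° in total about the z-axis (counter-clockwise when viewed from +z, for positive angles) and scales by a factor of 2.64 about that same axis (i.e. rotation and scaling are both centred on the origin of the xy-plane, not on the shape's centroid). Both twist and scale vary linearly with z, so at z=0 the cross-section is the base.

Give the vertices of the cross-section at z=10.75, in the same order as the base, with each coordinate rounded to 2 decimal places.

t = z/height = 10.75/11 = 0.977273
s = 1 + (scale-1)·z/height = 1 + (2.64-1)·10.75/11 = 2.602727
θ = twist·z/height = 32°·10.75/11 = 31.2727° = 0.545812 rad
cos θ = 0.854706, sin θ = 0.519112 (intermediates below are computed at full precision and shown rounded to 5 d.p.)
v1: (-4.5,-5) → rotate → (-1.25062,-6.60954) → ×s → (-3.25501,-17.20282) → (-3.26,-17.20)
v2: (0.5,-3) → rotate → (1.98469,-2.30456) → ×s → (5.16561,-5.99815) → (5.17,-6.00)
v3: (2,-0.5) → rotate → (1.96897,0.61087) → ×s → (5.12469,1.58993) → (5.12,1.59)
v4: (1.5,3) → rotate → (-0.27528,3.34279) → ×s → (-0.71647,8.70036) → (-0.72,8.70)
v5: (-2,4.5) → rotate → (-4.04542,2.80795) → ×s → (-10.52912,7.30833) → (-10.53,7.31)
v6: (-3,1) → rotate → (-3.08323,-0.70263) → ×s → (-8.02481,-1.82876) → (-8.02,-1.83)

Cross-section at z=10.75: (-3.26,-17.20) (5.17,-6.00) (5.12,1.59) (-0.72,8.70) (-10.53,7.31) (-8.02,-1.83)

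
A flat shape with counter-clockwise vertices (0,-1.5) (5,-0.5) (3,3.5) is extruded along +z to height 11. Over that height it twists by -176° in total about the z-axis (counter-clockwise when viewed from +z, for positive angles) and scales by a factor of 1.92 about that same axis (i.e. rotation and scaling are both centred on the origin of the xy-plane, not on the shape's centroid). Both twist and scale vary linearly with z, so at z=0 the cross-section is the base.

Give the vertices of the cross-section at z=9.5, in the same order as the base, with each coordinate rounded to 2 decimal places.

Cross-section at z=9.5: (-1.26,2.38) (-8.34,-3.42) (-1.80,-8.07)

t = z/height = 9.5/11 = 0.863636
s = 1 + (scale-1)·z/height = 1 + (1.92-1)·9.5/11 = 1.794545
θ = twist·z/height = -176°·9.5/11 = -152.0000° = -2.652900 rad
cos θ = -0.882948, sin θ = -0.469472 (intermediates below are computed at full precision and shown rounded to 5 d.p.)
v1: (0,-1.5) → rotate → (-0.70421,1.32442) → ×s → (-1.26373,2.37673) → (-1.26,2.38)
v2: (5,-0.5) → rotate → (-4.64947,-1.90588) → ×s → (-8.34369,-3.42020) → (-8.34,-3.42)
v3: (3,3.5) → rotate → (-1.00569,-4.49873) → ×s → (-1.80476,-8.07318) → (-1.80,-8.07)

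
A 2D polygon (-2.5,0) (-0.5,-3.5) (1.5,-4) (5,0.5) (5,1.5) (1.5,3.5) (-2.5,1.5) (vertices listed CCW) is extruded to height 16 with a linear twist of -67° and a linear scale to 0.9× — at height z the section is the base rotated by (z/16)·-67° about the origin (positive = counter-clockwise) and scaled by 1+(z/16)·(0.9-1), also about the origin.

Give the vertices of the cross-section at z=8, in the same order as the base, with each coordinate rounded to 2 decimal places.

Cross-section at z=8: (-1.98,1.31) (-2.23,-2.51) (-0.91,-3.96) (4.22,-2.23) (4.75,-1.43) (3.02,1.99) (-1.19,2.50)

t = z/height = 8/16 = 0.5
s = 1 + (scale-1)·z/height = 1 + (0.9-1)·8/16 = 0.950000
θ = twist·z/height = -67°·8/16 = -33.5000° = -0.584685 rad
cos θ = 0.833886, sin θ = -0.551937 (intermediates below are computed at full precision and shown rounded to 5 d.p.)
v1: (-2.5,0) → rotate → (-2.08471,1.37984) → ×s → (-1.98048,1.31085) → (-1.98,1.31)
v2: (-0.5,-3.5) → rotate → (-2.34872,-2.64263) → ×s → (-2.23129,-2.51050) → (-2.23,-2.51)
v3: (1.5,-4) → rotate → (-0.95692,-4.16345) → ×s → (-0.90907,-3.95528) → (-0.91,-3.96)
v4: (5,0.5) → rotate → (4.44540,-2.34274) → ×s → (4.22313,-2.22560) → (4.22,-2.23)
v5: (5,1.5) → rotate → (4.99733,-1.50886) → ×s → (4.74747,-1.43341) → (4.75,-1.43)
v6: (1.5,3.5) → rotate → (3.18261,2.09069) → ×s → (3.02348,1.98616) → (3.02,1.99)
v7: (-2.5,1.5) → rotate → (-1.25681,2.63067) → ×s → (-1.19397,2.49914) → (-1.19,2.50)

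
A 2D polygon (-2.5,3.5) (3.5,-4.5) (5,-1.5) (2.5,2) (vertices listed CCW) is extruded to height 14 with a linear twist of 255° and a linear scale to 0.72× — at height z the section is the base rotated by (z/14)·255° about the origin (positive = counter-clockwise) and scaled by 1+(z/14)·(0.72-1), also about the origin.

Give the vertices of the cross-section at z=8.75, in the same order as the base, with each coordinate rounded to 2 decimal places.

t = z/height = 8.75/14 = 0.625
s = 1 + (scale-1)·z/height = 1 + (0.72-1)·8.75/14 = 0.825000
θ = twist·z/height = 255°·8.75/14 = 159.3750° = 2.781618 rad
cos θ = -0.935906, sin θ = 0.352250 (intermediates below are computed at full precision and shown rounded to 5 d.p.)
v1: (-2.5,3.5) → rotate → (1.10689,-4.15630) → ×s → (0.91318,-3.42894) → (0.91,-3.43)
v2: (3.5,-4.5) → rotate → (-1.69055,5.44445) → ×s → (-1.39470,4.49167) → (-1.39,4.49)
v3: (5,-1.5) → rotate → (-4.15115,3.16511) → ×s → (-3.42470,2.61122) → (-3.42,2.61)
v4: (2.5,2) → rotate → (-3.04426,-0.99119) → ×s → (-2.51152,-0.81773) → (-2.51,-0.82)

Cross-section at z=8.75: (0.91,-3.43) (-1.39,4.49) (-3.42,2.61) (-2.51,-0.82)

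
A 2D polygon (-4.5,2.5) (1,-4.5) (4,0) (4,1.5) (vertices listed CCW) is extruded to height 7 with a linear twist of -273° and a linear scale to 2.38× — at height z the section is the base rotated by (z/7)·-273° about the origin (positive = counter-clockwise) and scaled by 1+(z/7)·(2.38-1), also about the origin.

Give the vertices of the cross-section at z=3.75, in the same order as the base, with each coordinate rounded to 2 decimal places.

Cross-section at z=3.75: (8.92,0.73) (-5.79,5.54) (-5.78,-3.87) (-4.34,-6.03)

t = z/height = 3.75/7 = 0.535714
s = 1 + (scale-1)·z/height = 1 + (2.38-1)·3.75/7 = 1.739286
θ = twist·z/height = -273°·3.75/7 = -146.2500° = -2.552544 rad
cos θ = -0.831470, sin θ = -0.555570 (intermediates below are computed at full precision and shown rounded to 5 d.p.)
v1: (-4.5,2.5) → rotate → (5.13054,0.42139) → ×s → (8.92347,0.73292) → (8.92,0.73)
v2: (1,-4.5) → rotate → (-3.33154,3.18604) → ×s → (-5.79449,5.54144) → (-5.79,5.54)
v3: (4,0) → rotate → (-3.32588,-2.22228) → ×s → (-5.78465,-3.86518) → (-5.78,-3.87)
v4: (4,1.5) → rotate → (-2.49252,-3.46949) → ×s → (-4.33521,-6.03443) → (-4.34,-6.03)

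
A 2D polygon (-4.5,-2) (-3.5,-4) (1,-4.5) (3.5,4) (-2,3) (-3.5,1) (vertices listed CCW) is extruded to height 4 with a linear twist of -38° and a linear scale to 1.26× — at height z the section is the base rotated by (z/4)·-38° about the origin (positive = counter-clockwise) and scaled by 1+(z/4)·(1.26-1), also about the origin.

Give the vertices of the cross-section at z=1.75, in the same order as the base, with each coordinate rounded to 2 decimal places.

Cross-section at z=1.75: (-5.44,-0.70) (-5.01,-3.15) (-0.37,-5.12) (5.01,3.15) (-1.18,3.84) (-3.42,2.18)

t = z/height = 1.75/4 = 0.4375
s = 1 + (scale-1)·z/height = 1 + (1.26-1)·1.75/4 = 1.113750
θ = twist·z/height = -38°·1.75/4 = -16.6250° = -0.290161 rad
cos θ = 0.958198, sin θ = -0.286106 (intermediates below are computed at full precision and shown rounded to 5 d.p.)
v1: (-4.5,-2) → rotate → (-4.88410,-0.62892) → ×s → (-5.43967,-0.70046) → (-5.44,-0.70)
v2: (-3.5,-4) → rotate → (-4.49812,-2.83142) → ×s → (-5.00978,-3.15349) → (-5.01,-3.15)
v3: (1,-4.5) → rotate → (-0.32928,-4.59800) → ×s → (-0.36674,-5.12102) → (-0.37,-5.12)
v4: (3.5,4) → rotate → (4.49812,2.83142) → ×s → (5.00978,3.15349) → (5.01,3.15)
v5: (-2,3) → rotate → (-1.05808,3.44681) → ×s → (-1.17843,3.83888) → (-1.18,3.84)
v6: (-3.5,1) → rotate → (-3.06759,1.95957) → ×s → (-3.41652,2.18247) → (-3.42,2.18)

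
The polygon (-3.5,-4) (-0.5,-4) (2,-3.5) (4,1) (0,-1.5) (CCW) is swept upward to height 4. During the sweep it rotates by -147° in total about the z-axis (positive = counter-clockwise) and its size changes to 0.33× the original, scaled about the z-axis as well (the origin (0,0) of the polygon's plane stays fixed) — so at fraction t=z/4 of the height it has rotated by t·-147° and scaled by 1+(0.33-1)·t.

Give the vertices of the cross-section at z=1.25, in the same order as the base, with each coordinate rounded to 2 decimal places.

Cross-section at z=1.25: (-4.20,-0.21) (-2.55,-1.92) (-0.89,-3.06) (2.77,-1.72) (-0.85,-0.82)

t = z/height = 1.25/4 = 0.3125
s = 1 + (scale-1)·z/height = 1 + (0.33-1)·1.25/4 = 0.790625
θ = twist·z/height = -147°·1.25/4 = -45.9375° = -0.801761 rad
cos θ = 0.695443, sin θ = -0.718582 (intermediates below are computed at full precision and shown rounded to 5 d.p.)
v1: (-3.5,-4) → rotate → (-5.30838,-0.26673) → ×s → (-4.19693,-0.21089) → (-4.20,-0.21)
v2: (-0.5,-4) → rotate → (-3.22205,-2.42248) → ×s → (-2.54743,-1.91527) → (-2.55,-1.92)
v3: (2,-3.5) → rotate → (-1.12415,-3.87121) → ×s → (-0.88878,-3.06068) → (-0.89,-3.06)
v4: (4,1) → rotate → (3.50035,-2.17888) → ×s → (2.76747,-1.72268) → (2.77,-1.72)
v5: (0,-1.5) → rotate → (-1.07787,-1.04316) → ×s → (-0.85219,-0.82475) → (-0.85,-0.82)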